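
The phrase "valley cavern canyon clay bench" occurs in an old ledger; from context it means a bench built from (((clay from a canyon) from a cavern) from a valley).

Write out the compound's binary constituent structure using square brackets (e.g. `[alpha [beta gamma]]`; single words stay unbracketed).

[[valley [cavern [canyon clay]]] bench]

The outermost head in the paraphrase is "bench", modified by "valley cavern canyon clay".
Inside "valley cavern canyon clay": head "clay" (specifically "cavern canyon clay"), modifier "valley".
Inside "cavern canyon clay": head "clay" (specifically "canyon clay"), modifier "cavern".
Inside "canyon clay": head "clay", modifier "canyon".
So the structure is [[valley [cavern [canyon clay]]] bench].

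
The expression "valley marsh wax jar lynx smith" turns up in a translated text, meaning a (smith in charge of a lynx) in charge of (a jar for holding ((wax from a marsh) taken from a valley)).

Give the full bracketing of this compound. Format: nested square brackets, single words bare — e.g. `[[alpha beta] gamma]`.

[[[valley [marsh wax]] jar] [lynx smith]]

The outermost head in the paraphrase is "smith" (specifically "lynx smith"), modified by "valley marsh wax jar".
Within "valley marsh wax jar", the head is "jar" and the modifier is "valley marsh wax".
Within "valley marsh wax", the head is "wax" (specifically "marsh wax") and the modifier is "valley".
Within "marsh wax", the head is "wax" and the modifier is "marsh".
Within "lynx smith", the head is "smith" and the modifier is "lynx".
Assembled: [[[valley [marsh wax]] jar] [lynx smith]].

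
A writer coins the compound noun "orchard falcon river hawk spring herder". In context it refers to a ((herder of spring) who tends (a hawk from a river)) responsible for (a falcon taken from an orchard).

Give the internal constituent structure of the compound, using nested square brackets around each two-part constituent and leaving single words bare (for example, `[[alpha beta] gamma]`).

Overall it is a kind of herder (specifically "river hawk spring herder"); the modifier is "orchard falcon".
Within "orchard falcon", the head is "falcon" and the modifier is "orchard".
Within "river hawk spring herder", the head is "herder" (specifically "spring herder") and the modifier is "river hawk".
Within "river hawk", the head is "hawk" and the modifier is "river".
Within "spring herder", the head is "herder" and the modifier is "spring".
So the structure is [[orchard falcon] [[river hawk] [spring herder]]].

[[orchard falcon] [[river hawk] [spring herder]]]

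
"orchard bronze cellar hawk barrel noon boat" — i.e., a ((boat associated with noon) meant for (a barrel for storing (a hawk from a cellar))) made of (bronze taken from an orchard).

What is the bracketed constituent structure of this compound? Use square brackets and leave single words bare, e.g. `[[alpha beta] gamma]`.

[[orchard bronze] [[[cellar hawk] barrel] [noon boat]]]

Whole compound: head "boat" (specifically "cellar hawk barrel noon boat"), modifier "orchard bronze".
"orchard bronze" → head "bronze", modifier "orchard".
"cellar hawk barrel noon boat" → head "boat" (specifically "noon boat"), modifier "cellar hawk barrel".
"cellar hawk barrel" → head "barrel", modifier "cellar hawk".
"cellar hawk" → head "hawk", modifier "cellar".
"noon boat" → head "boat", modifier "noon".
Putting it together: [[orchard bronze] [[[cellar hawk] barrel] [noon boat]]].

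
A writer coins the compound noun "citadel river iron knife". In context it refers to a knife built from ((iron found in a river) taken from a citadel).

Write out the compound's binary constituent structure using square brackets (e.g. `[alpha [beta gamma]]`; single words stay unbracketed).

[[citadel [river iron]] knife]

At the top level: head "knife"; modifier "citadel river iron".
"citadel river iron" → head "iron" (specifically "river iron"), modifier "citadel".
"river iron" → head "iron", modifier "river".
Assembled: [[citadel [river iron]] knife].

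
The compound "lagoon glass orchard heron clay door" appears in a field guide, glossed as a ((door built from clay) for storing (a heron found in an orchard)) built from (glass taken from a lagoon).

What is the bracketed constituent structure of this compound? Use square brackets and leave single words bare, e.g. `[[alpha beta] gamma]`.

[[lagoon glass] [[orchard heron] [clay door]]]

The outermost head in the paraphrase is "door" (specifically "orchard heron clay door"), modified by "lagoon glass".
Within "lagoon glass", the head is "glass" and the modifier is "lagoon".
Within "orchard heron clay door", the head is "door" (specifically "clay door") and the modifier is "orchard heron".
Within "orchard heron", the head is "heron" and the modifier is "orchard".
Within "clay door", the head is "door" and the modifier is "clay".
Putting it together: [[lagoon glass] [[orchard heron] [clay door]]].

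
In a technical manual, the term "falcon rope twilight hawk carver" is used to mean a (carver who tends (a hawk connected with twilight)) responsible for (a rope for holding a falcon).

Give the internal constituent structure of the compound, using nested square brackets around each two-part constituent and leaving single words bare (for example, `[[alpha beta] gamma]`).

[[falcon rope] [[twilight hawk] carver]]

Whole compound: head "carver" (specifically "twilight hawk carver"), modifier "falcon rope".
Inside "falcon rope": head "rope", modifier "falcon".
Inside "twilight hawk carver": head "carver", modifier "twilight hawk".
Inside "twilight hawk": head "hawk", modifier "twilight".
So the structure is [[falcon rope] [[twilight hawk] carver]].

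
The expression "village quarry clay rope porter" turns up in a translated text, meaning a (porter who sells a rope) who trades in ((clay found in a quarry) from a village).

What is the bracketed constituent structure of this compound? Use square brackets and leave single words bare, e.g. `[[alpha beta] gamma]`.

[[village [quarry clay]] [rope porter]]

The outermost head in the paraphrase is "porter" (specifically "rope porter"), modified by "village quarry clay".
Inside "village quarry clay": head "clay" (specifically "quarry clay"), modifier "village".
Inside "quarry clay": head "clay", modifier "quarry".
Inside "rope porter": head "porter", modifier "rope".
So the structure is [[village [quarry clay]] [rope porter]].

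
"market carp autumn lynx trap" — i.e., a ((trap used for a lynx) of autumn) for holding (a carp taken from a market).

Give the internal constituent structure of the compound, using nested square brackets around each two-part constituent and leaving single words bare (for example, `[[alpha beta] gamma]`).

[[market carp] [autumn [lynx trap]]]

At the top level: head "trap" (specifically "autumn lynx trap"); modifier "market carp".
Inside "market carp": head "carp", modifier "market".
Inside "autumn lynx trap": head "trap" (specifically "lynx trap"), modifier "autumn".
Inside "lynx trap": head "trap", modifier "lynx".
So the structure is [[market carp] [autumn [lynx trap]]].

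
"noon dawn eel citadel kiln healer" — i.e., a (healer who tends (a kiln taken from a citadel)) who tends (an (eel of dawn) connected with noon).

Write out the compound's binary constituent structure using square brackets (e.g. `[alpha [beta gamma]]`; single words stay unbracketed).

[[noon [dawn eel]] [[citadel kiln] healer]]

Overall it is a kind of healer (specifically "citadel kiln healer"); the modifier is "noon dawn eel".
Inside "noon dawn eel": head "eel" (specifically "dawn eel"), modifier "noon".
Inside "dawn eel": head "eel", modifier "dawn".
Inside "citadel kiln healer": head "healer", modifier "citadel kiln".
Inside "citadel kiln": head "kiln", modifier "citadel".
Assembled: [[noon [dawn eel]] [[citadel kiln] healer]].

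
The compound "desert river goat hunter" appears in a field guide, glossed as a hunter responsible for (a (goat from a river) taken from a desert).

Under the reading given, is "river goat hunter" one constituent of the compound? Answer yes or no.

The top-level split is [desert river goat] [hunter]; the full structure is [[desert [river goat]] hunter].
"river goat hunter" straddles a constituent boundary, so it is not a single unit.

no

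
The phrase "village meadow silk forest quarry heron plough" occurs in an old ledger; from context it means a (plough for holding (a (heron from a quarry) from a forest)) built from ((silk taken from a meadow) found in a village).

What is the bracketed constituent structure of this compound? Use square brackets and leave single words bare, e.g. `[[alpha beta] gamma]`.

At the top level: head "plough" (specifically "forest quarry heron plough"); modifier "village meadow silk".
Inside "village meadow silk": head "silk" (specifically "meadow silk"), modifier "village".
Inside "meadow silk": head "silk", modifier "meadow".
Inside "forest quarry heron plough": head "plough", modifier "forest quarry heron".
Inside "forest quarry heron": head "heron" (specifically "quarry heron"), modifier "forest".
Inside "quarry heron": head "heron", modifier "quarry".
Assembled: [[village [meadow silk]] [[forest [quarry heron]] plough]].

[[village [meadow silk]] [[forest [quarry heron]] plough]]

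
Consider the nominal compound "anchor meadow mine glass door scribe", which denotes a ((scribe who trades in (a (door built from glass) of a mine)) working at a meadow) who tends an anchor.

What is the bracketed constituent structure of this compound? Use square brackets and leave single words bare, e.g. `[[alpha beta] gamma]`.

[anchor [meadow [[mine [glass door]] scribe]]]

Whole compound: head "scribe" (specifically "meadow mine glass door scribe"), modifier "anchor".
Within "meadow mine glass door scribe", the head is "scribe" (specifically "mine glass door scribe") and the modifier is "meadow".
Within "mine glass door scribe", the head is "scribe" and the modifier is "mine glass door".
Within "mine glass door", the head is "door" (specifically "glass door") and the modifier is "mine".
Within "glass door", the head is "door" and the modifier is "glass".
Putting it together: [anchor [meadow [[mine [glass door]] scribe]]].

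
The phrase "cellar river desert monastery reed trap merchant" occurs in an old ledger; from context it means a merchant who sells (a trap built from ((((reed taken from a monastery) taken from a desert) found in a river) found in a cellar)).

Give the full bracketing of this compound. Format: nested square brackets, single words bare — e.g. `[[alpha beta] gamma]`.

[[[cellar [river [desert [monastery reed]]]] trap] merchant]

Overall it is a kind of merchant; the modifier is "cellar river desert monastery reed trap".
"cellar river desert monastery reed trap" → head "trap", modifier "cellar river desert monastery reed".
"cellar river desert monastery reed" → head "reed" (specifically "river desert monastery reed"), modifier "cellar".
"river desert monastery reed" → head "reed" (specifically "desert monastery reed"), modifier "river".
"desert monastery reed" → head "reed" (specifically "monastery reed"), modifier "desert".
"monastery reed" → head "reed", modifier "monastery".
So the structure is [[[cellar [river [desert [monastery reed]]]] trap] merchant].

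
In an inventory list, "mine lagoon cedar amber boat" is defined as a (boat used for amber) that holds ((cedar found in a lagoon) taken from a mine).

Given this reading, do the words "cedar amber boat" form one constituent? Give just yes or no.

no

The top-level split is [mine lagoon cedar] [amber boat]; the full structure is [[mine [lagoon cedar]] [amber boat]].
"cedar amber boat" straddles a constituent boundary, so it is not a single unit.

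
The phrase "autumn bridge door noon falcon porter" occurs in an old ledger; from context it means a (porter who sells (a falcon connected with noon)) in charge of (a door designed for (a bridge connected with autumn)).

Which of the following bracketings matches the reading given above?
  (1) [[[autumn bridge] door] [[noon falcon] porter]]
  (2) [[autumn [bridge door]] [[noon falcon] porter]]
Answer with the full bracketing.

The paraphrase's head is the "porter" part ("noon falcon porter"); its modifier is "autumn bridge door".
That top-level split, carried through the inner groups, gives [[[autumn bridge] door] [[noon falcon] porter]].

[[[autumn bridge] door] [[noon falcon] porter]]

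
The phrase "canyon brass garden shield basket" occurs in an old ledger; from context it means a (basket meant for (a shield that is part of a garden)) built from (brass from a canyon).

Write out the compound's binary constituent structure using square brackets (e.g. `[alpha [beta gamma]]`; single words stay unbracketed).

[[canyon brass] [[garden shield] basket]]

Overall it is a kind of basket (specifically "garden shield basket"); the modifier is "canyon brass".
Inside "canyon brass": head "brass", modifier "canyon".
Inside "garden shield basket": head "basket", modifier "garden shield".
Inside "garden shield": head "shield", modifier "garden".
Putting it together: [[canyon brass] [[garden shield] basket]].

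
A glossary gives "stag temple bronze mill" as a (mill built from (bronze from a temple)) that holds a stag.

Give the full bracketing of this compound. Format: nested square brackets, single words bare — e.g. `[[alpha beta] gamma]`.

[stag [[temple bronze] mill]]

The outermost head in the paraphrase is "mill" (specifically "temple bronze mill"), modified by "stag".
Within "temple bronze mill", the head is "mill" and the modifier is "temple bronze".
Within "temple bronze", the head is "bronze" and the modifier is "temple".
Putting it together: [stag [[temple bronze] mill]].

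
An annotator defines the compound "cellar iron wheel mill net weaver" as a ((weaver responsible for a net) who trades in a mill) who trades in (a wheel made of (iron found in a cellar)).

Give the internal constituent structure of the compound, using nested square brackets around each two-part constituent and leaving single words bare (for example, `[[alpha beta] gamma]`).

[[[cellar iron] wheel] [mill [net weaver]]]

Whole compound: head "weaver" (specifically "mill net weaver"), modifier "cellar iron wheel".
Within "cellar iron wheel", the head is "wheel" and the modifier is "cellar iron".
Within "cellar iron", the head is "iron" and the modifier is "cellar".
Within "mill net weaver", the head is "weaver" (specifically "net weaver") and the modifier is "mill".
Within "net weaver", the head is "weaver" and the modifier is "net".
Assembled: [[[cellar iron] wheel] [mill [net weaver]]].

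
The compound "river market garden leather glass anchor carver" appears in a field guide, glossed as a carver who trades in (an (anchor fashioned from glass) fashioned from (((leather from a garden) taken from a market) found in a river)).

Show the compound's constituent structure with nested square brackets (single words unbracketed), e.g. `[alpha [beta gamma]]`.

[[[river [market [garden leather]]] [glass anchor]] carver]

Overall it is a kind of carver; the modifier is "river market garden leather glass anchor".
"river market garden leather glass anchor" → head "anchor" (specifically "glass anchor"), modifier "river market garden leather".
"river market garden leather" → head "leather" (specifically "market garden leather"), modifier "river".
"market garden leather" → head "leather" (specifically "garden leather"), modifier "market".
"garden leather" → head "leather", modifier "garden".
"glass anchor" → head "anchor", modifier "glass".
So the structure is [[[river [market [garden leather]]] [glass anchor]] carver].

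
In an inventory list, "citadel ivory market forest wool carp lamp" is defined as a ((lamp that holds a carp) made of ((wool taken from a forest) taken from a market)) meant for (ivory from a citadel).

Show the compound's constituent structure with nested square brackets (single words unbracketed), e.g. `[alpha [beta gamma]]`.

The outermost head in the paraphrase is "lamp" (specifically "market forest wool carp lamp"), modified by "citadel ivory".
Inside "citadel ivory": head "ivory", modifier "citadel".
Inside "market forest wool carp lamp": head "lamp" (specifically "carp lamp"), modifier "market forest wool".
Inside "market forest wool": head "wool" (specifically "forest wool"), modifier "market".
Inside "forest wool": head "wool", modifier "forest".
Inside "carp lamp": head "lamp", modifier "carp".
Assembled: [[citadel ivory] [[market [forest wool]] [carp lamp]]].

[[citadel ivory] [[market [forest wool]] [carp lamp]]]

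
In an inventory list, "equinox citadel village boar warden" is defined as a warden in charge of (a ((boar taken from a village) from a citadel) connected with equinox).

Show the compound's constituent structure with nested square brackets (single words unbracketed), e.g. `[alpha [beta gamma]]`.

[[equinox [citadel [village boar]]] warden]

The outermost head in the paraphrase is "warden", modified by "equinox citadel village boar".
"equinox citadel village boar" → head "boar" (specifically "citadel village boar"), modifier "equinox".
"citadel village boar" → head "boar" (specifically "village boar"), modifier "citadel".
"village boar" → head "boar", modifier "village".
Assembled: [[equinox [citadel [village boar]]] warden].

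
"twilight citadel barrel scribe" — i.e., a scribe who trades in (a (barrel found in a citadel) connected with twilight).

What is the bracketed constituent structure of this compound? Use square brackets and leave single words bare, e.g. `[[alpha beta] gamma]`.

Whole compound: head "scribe", modifier "twilight citadel barrel".
"twilight citadel barrel" → head "barrel" (specifically "citadel barrel"), modifier "twilight".
"citadel barrel" → head "barrel", modifier "citadel".
So the structure is [[twilight [citadel barrel]] scribe].

[[twilight [citadel barrel]] scribe]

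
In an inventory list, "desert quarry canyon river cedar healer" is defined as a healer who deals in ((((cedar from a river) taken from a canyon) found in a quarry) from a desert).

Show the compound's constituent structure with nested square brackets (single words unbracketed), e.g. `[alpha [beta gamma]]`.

[[desert [quarry [canyon [river cedar]]]] healer]

Whole compound: head "healer", modifier "desert quarry canyon river cedar".
Within "desert quarry canyon river cedar", the head is "cedar" (specifically "quarry canyon river cedar") and the modifier is "desert".
Within "quarry canyon river cedar", the head is "cedar" (specifically "canyon river cedar") and the modifier is "quarry".
Within "canyon river cedar", the head is "cedar" (specifically "river cedar") and the modifier is "canyon".
Within "river cedar", the head is "cedar" and the modifier is "river".
So the structure is [[desert [quarry [canyon [river cedar]]]] healer].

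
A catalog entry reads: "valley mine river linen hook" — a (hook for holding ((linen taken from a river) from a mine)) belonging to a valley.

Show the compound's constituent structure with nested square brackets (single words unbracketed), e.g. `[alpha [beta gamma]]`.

[valley [[mine [river linen]] hook]]

Overall it is a kind of hook (specifically "mine river linen hook"); the modifier is "valley".
Inside "mine river linen hook": head "hook", modifier "mine river linen".
Inside "mine river linen": head "linen" (specifically "river linen"), modifier "mine".
Inside "river linen": head "linen", modifier "river".
Assembled: [valley [[mine [river linen]] hook]].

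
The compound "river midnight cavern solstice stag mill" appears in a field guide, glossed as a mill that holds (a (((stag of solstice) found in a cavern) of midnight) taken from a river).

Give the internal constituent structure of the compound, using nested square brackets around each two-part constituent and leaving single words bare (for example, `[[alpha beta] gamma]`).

Whole compound: head "mill", modifier "river midnight cavern solstice stag".
Inside "river midnight cavern solstice stag": head "stag" (specifically "midnight cavern solstice stag"), modifier "river".
Inside "midnight cavern solstice stag": head "stag" (specifically "cavern solstice stag"), modifier "midnight".
Inside "cavern solstice stag": head "stag" (specifically "solstice stag"), modifier "cavern".
Inside "solstice stag": head "stag", modifier "solstice".
So the structure is [[river [midnight [cavern [solstice stag]]]] mill].

[[river [midnight [cavern [solstice stag]]]] mill]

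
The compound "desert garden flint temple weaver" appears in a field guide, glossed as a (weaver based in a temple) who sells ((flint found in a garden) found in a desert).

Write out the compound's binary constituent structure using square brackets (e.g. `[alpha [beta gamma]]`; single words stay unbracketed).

[[desert [garden flint]] [temple weaver]]

Whole compound: head "weaver" (specifically "temple weaver"), modifier "desert garden flint".
Within "desert garden flint", the head is "flint" (specifically "garden flint") and the modifier is "desert".
Within "garden flint", the head is "flint" and the modifier is "garden".
Within "temple weaver", the head is "weaver" and the modifier is "temple".
Assembled: [[desert [garden flint]] [temple weaver]].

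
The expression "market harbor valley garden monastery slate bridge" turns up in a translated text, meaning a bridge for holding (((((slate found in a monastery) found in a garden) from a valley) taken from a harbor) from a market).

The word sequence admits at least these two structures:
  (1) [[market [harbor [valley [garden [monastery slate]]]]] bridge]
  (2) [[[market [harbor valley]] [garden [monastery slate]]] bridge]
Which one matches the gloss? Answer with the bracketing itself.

[[market [harbor [valley [garden [monastery slate]]]]] bridge]

The paraphrase's head is the "bridge" part ("bridge"); its modifier is "market harbor valley garden monastery slate".
That top-level split, carried through the inner groups, gives [[market [harbor [valley [garden [monastery slate]]]]] bridge].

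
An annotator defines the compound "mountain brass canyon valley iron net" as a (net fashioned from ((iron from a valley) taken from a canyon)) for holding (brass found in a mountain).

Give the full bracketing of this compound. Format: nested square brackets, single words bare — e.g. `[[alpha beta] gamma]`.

[[mountain brass] [[canyon [valley iron]] net]]

The outermost head in the paraphrase is "net" (specifically "canyon valley iron net"), modified by "mountain brass".
Within "mountain brass", the head is "brass" and the modifier is "mountain".
Within "canyon valley iron net", the head is "net" and the modifier is "canyon valley iron".
Within "canyon valley iron", the head is "iron" (specifically "valley iron") and the modifier is "canyon".
Within "valley iron", the head is "iron" and the modifier is "valley".
Assembled: [[mountain brass] [[canyon [valley iron]] net]].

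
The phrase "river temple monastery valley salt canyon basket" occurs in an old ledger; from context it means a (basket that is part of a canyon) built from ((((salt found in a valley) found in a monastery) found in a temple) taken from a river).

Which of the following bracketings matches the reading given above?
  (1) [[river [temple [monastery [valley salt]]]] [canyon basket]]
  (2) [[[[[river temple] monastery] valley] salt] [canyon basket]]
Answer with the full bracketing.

The paraphrase's head is the "basket" part ("canyon basket"); its modifier is "river temple monastery valley salt".
That top-level split, carried through the inner groups, gives [[river [temple [monastery [valley salt]]]] [canyon basket]].

[[river [temple [monastery [valley salt]]]] [canyon basket]]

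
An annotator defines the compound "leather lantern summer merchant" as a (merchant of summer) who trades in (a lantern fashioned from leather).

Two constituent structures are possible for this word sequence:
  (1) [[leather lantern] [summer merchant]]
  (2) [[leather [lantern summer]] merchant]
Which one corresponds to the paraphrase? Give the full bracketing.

The paraphrase's head is the "merchant" part ("summer merchant"); its modifier is "leather lantern".
That top-level split, carried through the inner groups, gives [[leather lantern] [summer merchant]].

[[leather lantern] [summer merchant]]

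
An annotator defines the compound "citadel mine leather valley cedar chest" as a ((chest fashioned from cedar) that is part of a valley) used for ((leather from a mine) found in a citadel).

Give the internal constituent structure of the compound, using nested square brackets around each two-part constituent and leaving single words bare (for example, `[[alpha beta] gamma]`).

Whole compound: head "chest" (specifically "valley cedar chest"), modifier "citadel mine leather".
Within "citadel mine leather", the head is "leather" (specifically "mine leather") and the modifier is "citadel".
Within "mine leather", the head is "leather" and the modifier is "mine".
Within "valley cedar chest", the head is "chest" (specifically "cedar chest") and the modifier is "valley".
Within "cedar chest", the head is "chest" and the modifier is "cedar".
Assembled: [[citadel [mine leather]] [valley [cedar chest]]].

[[citadel [mine leather]] [valley [cedar chest]]]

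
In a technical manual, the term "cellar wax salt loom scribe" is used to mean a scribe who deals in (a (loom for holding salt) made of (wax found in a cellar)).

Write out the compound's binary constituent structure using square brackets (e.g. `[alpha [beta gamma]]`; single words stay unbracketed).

At the top level: head "scribe"; modifier "cellar wax salt loom".
"cellar wax salt loom" → head "loom" (specifically "salt loom"), modifier "cellar wax".
"cellar wax" → head "wax", modifier "cellar".
"salt loom" → head "loom", modifier "salt".
Assembled: [[[cellar wax] [salt loom]] scribe].

[[[cellar wax] [salt loom]] scribe]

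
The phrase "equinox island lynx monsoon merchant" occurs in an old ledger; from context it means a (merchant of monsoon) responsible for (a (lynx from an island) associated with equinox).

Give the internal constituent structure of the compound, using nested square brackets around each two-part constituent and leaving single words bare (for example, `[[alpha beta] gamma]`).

[[equinox [island lynx]] [monsoon merchant]]

Whole compound: head "merchant" (specifically "monsoon merchant"), modifier "equinox island lynx".
"equinox island lynx" → head "lynx" (specifically "island lynx"), modifier "equinox".
"island lynx" → head "lynx", modifier "island".
"monsoon merchant" → head "merchant", modifier "monsoon".
Putting it together: [[equinox [island lynx]] [monsoon merchant]].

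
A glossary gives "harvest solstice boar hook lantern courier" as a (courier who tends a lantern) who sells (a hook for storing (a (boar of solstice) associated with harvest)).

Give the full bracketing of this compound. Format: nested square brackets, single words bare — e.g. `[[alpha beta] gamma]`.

Whole compound: head "courier" (specifically "lantern courier"), modifier "harvest solstice boar hook".
"harvest solstice boar hook" → head "hook", modifier "harvest solstice boar".
"harvest solstice boar" → head "boar" (specifically "solstice boar"), modifier "harvest".
"solstice boar" → head "boar", modifier "solstice".
"lantern courier" → head "courier", modifier "lantern".
So the structure is [[[harvest [solstice boar]] hook] [lantern courier]].

[[[harvest [solstice boar]] hook] [lantern courier]]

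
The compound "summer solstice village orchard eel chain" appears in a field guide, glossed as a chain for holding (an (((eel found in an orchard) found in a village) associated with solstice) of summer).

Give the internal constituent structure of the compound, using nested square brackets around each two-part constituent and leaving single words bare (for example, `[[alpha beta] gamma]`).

At the top level: head "chain"; modifier "summer solstice village orchard eel".
Inside "summer solstice village orchard eel": head "eel" (specifically "solstice village orchard eel"), modifier "summer".
Inside "solstice village orchard eel": head "eel" (specifically "village orchard eel"), modifier "solstice".
Inside "village orchard eel": head "eel" (specifically "orchard eel"), modifier "village".
Inside "orchard eel": head "eel", modifier "orchard".
So the structure is [[summer [solstice [village [orchard eel]]]] chain].

[[summer [solstice [village [orchard eel]]]] chain]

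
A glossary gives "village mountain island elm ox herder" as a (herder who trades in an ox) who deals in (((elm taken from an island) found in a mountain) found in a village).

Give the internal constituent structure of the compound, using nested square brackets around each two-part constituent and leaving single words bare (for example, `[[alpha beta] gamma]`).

[[village [mountain [island elm]]] [ox herder]]

The outermost head in the paraphrase is "herder" (specifically "ox herder"), modified by "village mountain island elm".
"village mountain island elm" → head "elm" (specifically "mountain island elm"), modifier "village".
"mountain island elm" → head "elm" (specifically "island elm"), modifier "mountain".
"island elm" → head "elm", modifier "island".
"ox herder" → head "herder", modifier "ox".
So the structure is [[village [mountain [island elm]]] [ox herder]].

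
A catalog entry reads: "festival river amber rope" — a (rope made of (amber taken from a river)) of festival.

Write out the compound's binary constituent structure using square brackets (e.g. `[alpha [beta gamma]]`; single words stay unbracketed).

At the top level: head "rope" (specifically "river amber rope"); modifier "festival".
Inside "river amber rope": head "rope", modifier "river amber".
Inside "river amber": head "amber", modifier "river".
Assembled: [festival [[river amber] rope]].

[festival [[river amber] rope]]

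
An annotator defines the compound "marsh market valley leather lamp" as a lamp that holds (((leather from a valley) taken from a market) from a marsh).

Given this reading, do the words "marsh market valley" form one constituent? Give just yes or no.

no

The top-level split is [marsh market valley leather] [lamp]; the full structure is [[marsh [market [valley leather]]] lamp].
"marsh market valley" straddles a constituent boundary, so it is not a single unit.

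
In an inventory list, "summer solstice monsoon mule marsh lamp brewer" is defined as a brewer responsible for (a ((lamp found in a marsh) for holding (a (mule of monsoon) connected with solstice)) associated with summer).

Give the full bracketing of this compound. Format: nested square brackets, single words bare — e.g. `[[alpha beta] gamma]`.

Whole compound: head "brewer", modifier "summer solstice monsoon mule marsh lamp".
"summer solstice monsoon mule marsh lamp" → head "lamp" (specifically "solstice monsoon mule marsh lamp"), modifier "summer".
"solstice monsoon mule marsh lamp" → head "lamp" (specifically "marsh lamp"), modifier "solstice monsoon mule".
"solstice monsoon mule" → head "mule" (specifically "monsoon mule"), modifier "solstice".
"monsoon mule" → head "mule", modifier "monsoon".
"marsh lamp" → head "lamp", modifier "marsh".
So the structure is [[summer [[solstice [monsoon mule]] [marsh lamp]]] brewer].

[[summer [[solstice [monsoon mule]] [marsh lamp]]] brewer]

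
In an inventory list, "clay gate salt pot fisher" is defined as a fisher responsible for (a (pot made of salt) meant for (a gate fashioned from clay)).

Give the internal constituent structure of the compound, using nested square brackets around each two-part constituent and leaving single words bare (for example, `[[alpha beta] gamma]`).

Whole compound: head "fisher", modifier "clay gate salt pot".
"clay gate salt pot" → head "pot" (specifically "salt pot"), modifier "clay gate".
"clay gate" → head "gate", modifier "clay".
"salt pot" → head "pot", modifier "salt".
Putting it together: [[[clay gate] [salt pot]] fisher].

[[[clay gate] [salt pot]] fisher]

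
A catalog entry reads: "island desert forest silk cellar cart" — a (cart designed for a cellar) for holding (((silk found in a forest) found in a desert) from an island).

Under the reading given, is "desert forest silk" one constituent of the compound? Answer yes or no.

The paraphrase groups the words so that "desert forest silk" is one unit: it corresponds to a single parenthesized sub-phrase.
The full structure is [[island [desert [forest silk]]] [cellar cart]], in which [desert forest silk] is a constituent.

yes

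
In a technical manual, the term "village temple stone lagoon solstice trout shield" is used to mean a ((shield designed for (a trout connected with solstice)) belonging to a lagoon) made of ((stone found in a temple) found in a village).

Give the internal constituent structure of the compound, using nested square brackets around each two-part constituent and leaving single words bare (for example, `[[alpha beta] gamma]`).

[[village [temple stone]] [lagoon [[solstice trout] shield]]]

The outermost head in the paraphrase is "shield" (specifically "lagoon solstice trout shield"), modified by "village temple stone".
Within "village temple stone", the head is "stone" (specifically "temple stone") and the modifier is "village".
Within "temple stone", the head is "stone" and the modifier is "temple".
Within "lagoon solstice trout shield", the head is "shield" (specifically "solstice trout shield") and the modifier is "lagoon".
Within "solstice trout shield", the head is "shield" and the modifier is "solstice trout".
Within "solstice trout", the head is "trout" and the modifier is "solstice".
So the structure is [[village [temple stone]] [lagoon [[solstice trout] shield]]].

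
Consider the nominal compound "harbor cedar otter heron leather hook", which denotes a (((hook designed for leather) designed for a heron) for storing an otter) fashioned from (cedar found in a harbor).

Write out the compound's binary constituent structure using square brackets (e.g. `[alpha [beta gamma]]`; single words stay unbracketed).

[[harbor cedar] [otter [heron [leather hook]]]]

Overall it is a kind of hook (specifically "otter heron leather hook"); the modifier is "harbor cedar".
Within "harbor cedar", the head is "cedar" and the modifier is "harbor".
Within "otter heron leather hook", the head is "hook" (specifically "heron leather hook") and the modifier is "otter".
Within "heron leather hook", the head is "hook" (specifically "leather hook") and the modifier is "heron".
Within "leather hook", the head is "hook" and the modifier is "leather".
Putting it together: [[harbor cedar] [otter [heron [leather hook]]]].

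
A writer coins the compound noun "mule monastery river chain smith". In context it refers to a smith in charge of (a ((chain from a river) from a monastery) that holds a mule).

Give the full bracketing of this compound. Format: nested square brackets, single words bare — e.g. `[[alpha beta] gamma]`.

At the top level: head "smith"; modifier "mule monastery river chain".
Within "mule monastery river chain", the head is "chain" (specifically "monastery river chain") and the modifier is "mule".
Within "monastery river chain", the head is "chain" (specifically "river chain") and the modifier is "monastery".
Within "river chain", the head is "chain" and the modifier is "river".
Assembled: [[mule [monastery [river chain]]] smith].

[[mule [monastery [river chain]]] smith]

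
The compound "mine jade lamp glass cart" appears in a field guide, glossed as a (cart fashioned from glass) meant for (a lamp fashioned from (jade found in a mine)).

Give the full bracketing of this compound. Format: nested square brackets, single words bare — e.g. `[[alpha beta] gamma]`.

[[[mine jade] lamp] [glass cart]]

At the top level: head "cart" (specifically "glass cart"); modifier "mine jade lamp".
"mine jade lamp" → head "lamp", modifier "mine jade".
"mine jade" → head "jade", modifier "mine".
"glass cart" → head "cart", modifier "glass".
Assembled: [[[mine jade] lamp] [glass cart]].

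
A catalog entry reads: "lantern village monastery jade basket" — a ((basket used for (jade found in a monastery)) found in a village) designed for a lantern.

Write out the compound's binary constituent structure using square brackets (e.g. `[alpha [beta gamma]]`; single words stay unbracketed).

The outermost head in the paraphrase is "basket" (specifically "village monastery jade basket"), modified by "lantern".
Within "village monastery jade basket", the head is "basket" (specifically "monastery jade basket") and the modifier is "village".
Within "monastery jade basket", the head is "basket" and the modifier is "monastery jade".
Within "monastery jade", the head is "jade" and the modifier is "monastery".
So the structure is [lantern [village [[monastery jade] basket]]].

[lantern [village [[monastery jade] basket]]]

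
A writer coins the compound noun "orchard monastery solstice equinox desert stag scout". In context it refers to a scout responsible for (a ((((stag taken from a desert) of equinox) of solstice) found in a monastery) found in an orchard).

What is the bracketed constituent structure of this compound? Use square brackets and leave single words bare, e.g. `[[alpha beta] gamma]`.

[[orchard [monastery [solstice [equinox [desert stag]]]]] scout]

The outermost head in the paraphrase is "scout", modified by "orchard monastery solstice equinox desert stag".
Inside "orchard monastery solstice equinox desert stag": head "stag" (specifically "monastery solstice equinox desert stag"), modifier "orchard".
Inside "monastery solstice equinox desert stag": head "stag" (specifically "solstice equinox desert stag"), modifier "monastery".
Inside "solstice equinox desert stag": head "stag" (specifically "equinox desert stag"), modifier "solstice".
Inside "equinox desert stag": head "stag" (specifically "desert stag"), modifier "equinox".
Inside "desert stag": head "stag", modifier "desert".
Assembled: [[orchard [monastery [solstice [equinox [desert stag]]]]] scout].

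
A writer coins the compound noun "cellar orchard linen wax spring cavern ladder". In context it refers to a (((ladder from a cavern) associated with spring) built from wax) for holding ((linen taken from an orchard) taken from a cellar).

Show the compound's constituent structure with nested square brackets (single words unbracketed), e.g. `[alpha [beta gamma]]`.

The outermost head in the paraphrase is "ladder" (specifically "wax spring cavern ladder"), modified by "cellar orchard linen".
Within "cellar orchard linen", the head is "linen" (specifically "orchard linen") and the modifier is "cellar".
Within "orchard linen", the head is "linen" and the modifier is "orchard".
Within "wax spring cavern ladder", the head is "ladder" (specifically "spring cavern ladder") and the modifier is "wax".
Within "spring cavern ladder", the head is "ladder" (specifically "cavern ladder") and the modifier is "spring".
Within "cavern ladder", the head is "ladder" and the modifier is "cavern".
So the structure is [[cellar [orchard linen]] [wax [spring [cavern ladder]]]].

[[cellar [orchard linen]] [wax [spring [cavern ladder]]]]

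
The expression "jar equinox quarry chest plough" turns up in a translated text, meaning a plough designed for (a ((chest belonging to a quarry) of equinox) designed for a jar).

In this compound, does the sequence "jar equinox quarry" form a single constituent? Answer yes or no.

no

The top-level split is [jar equinox quarry chest] [plough]; the full structure is [[jar [equinox [quarry chest]]] plough].
"jar equinox quarry" straddles a constituent boundary, so it is not a single unit.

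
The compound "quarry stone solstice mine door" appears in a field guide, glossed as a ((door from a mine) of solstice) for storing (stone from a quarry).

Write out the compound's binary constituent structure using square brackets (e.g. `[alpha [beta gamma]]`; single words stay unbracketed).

The outermost head in the paraphrase is "door" (specifically "solstice mine door"), modified by "quarry stone".
Inside "quarry stone": head "stone", modifier "quarry".
Inside "solstice mine door": head "door" (specifically "mine door"), modifier "solstice".
Inside "mine door": head "door", modifier "mine".
So the structure is [[quarry stone] [solstice [mine door]]].

[[quarry stone] [solstice [mine door]]]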